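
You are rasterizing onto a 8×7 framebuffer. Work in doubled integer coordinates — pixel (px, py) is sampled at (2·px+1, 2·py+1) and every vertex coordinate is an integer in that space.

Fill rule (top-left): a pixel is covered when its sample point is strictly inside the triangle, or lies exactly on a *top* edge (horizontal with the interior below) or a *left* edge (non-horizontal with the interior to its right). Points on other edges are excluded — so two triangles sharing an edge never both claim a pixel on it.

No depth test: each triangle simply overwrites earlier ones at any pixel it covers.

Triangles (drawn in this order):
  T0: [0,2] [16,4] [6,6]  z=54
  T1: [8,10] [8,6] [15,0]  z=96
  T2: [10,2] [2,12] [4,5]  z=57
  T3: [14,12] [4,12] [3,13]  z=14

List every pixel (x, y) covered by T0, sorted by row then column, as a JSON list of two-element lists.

T0:
  2·area = 52
  edge (0, 2)→(16, 4): d=(16,2) right/bottom  bias=-1
  edge (16, 4)→(6, 6): d=(-10,2) right/bottom  bias=-1
  edge (6, 6)→(0, 2): d=(-6,-4) top-left  bias=+0
    (1,1)@(3, 3): e=[10,36,6] → █
    (2,1)@(5, 3): e=[6,32,14] → █
    (3,1)@(7, 3): e=[2,28,22] → █
    (4,1)@(9, 3): e=[-2,24,30] → ·
    (1,2)@(3, 5): e=[42,16,-6] → ·
    (2,2)@(5, 5): e=[38,12,2] → █
    (4,2)@(9, 5): e=[30,4,18] → █
    (5,2)@(11, 5): e=[26,0,26] → ·  [on edge]
    (0,3)@(1, 7): e=[78,0,-26] → ·  [on edge]
    (2,3)@(5, 7): e=[70,-8,-10] → ·
    (3,3)@(7, 7): e=[66,-12,-2] → ·
    (4,3)@(9, 7): e=[62,-16,6] → ·
  covered (6 px):
    · · · · · · · ·
    · █ █ █ · · · ·
    · · █ █ █ · · ·
    · · · · · · · ·
    · · · · · · · ·
    · · · · · · · ·
    · · · · · · · ·
T1:
  2·area = 28
  edge (8, 10)→(8, 6): d=(0,-4) top-left  bias=+0
  edge (8, 6)→(15, 0): d=(7,-6) top-left  bias=+0
  edge (15, 0)→(8, 10): d=(-7,10) right/bottom  bias=-1
    (5,2)@(11, 5): e=[12,11,5] → █
    (6,2)@(13, 5): e=[20,23,-15] → ·
    (4,3)@(9, 7): e=[4,13,11] → █
    (5,3)@(11, 7): e=[12,25,-9] → ·
    (4,4)@(9, 9): e=[4,27,-3] → ·
  covered (2 px):
    · · · · · · · ·
    · · · · · · · ·
    · · · · · █ · ·
    · · · · █ · · ·
    · · · · · · · ·
    · · · · · · · ·
    · · · · · · · ·
T2:
  2·area = 36
  edge (10, 2)→(2, 12): d=(-8,10) right/bottom  bias=-1
  edge (2, 12)→(4, 5): d=(2,-7) top-left  bias=+0
  edge (4, 5)→(10, 2): d=(6,-3) top-left  bias=+0
    (4,1)@(9, 3): e=[2,31,3] → █
    (5,1)@(11, 3): e=[-18,45,9] → ·
    (2,2)@(5, 5): e=[26,7,3] → █
    (3,2)@(7, 5): e=[6,21,9] → █
    (4,2)@(9, 5): e=[-14,35,15] → ·
    (2,3)@(5, 7): e=[10,11,15] → █
    (3,3)@(7, 7): e=[-10,25,21] → ·
    (1,4)@(3, 9): e=[14,1,21] → █
    (2,4)@(5, 9): e=[-6,15,27] → ·
    (1,5)@(3, 11): e=[-2,5,33] → ·
  covered (5 px):
    · · · · · · · ·
    · · · · █ · · ·
    · · █ █ · · · ·
    · · █ · · · · ·
    · █ · · · · · ·
    · · · · · · · ·
    · · · · · · · ·
T3:
  2·area = 10  (B↔C swapped to make it positive)
  edge (14, 12)→(3, 13): d=(-11,1) right/bottom  bias=-1
  edge (3, 13)→(4, 12): d=(1,-1) top-left  bias=+0
  edge (4, 12)→(14, 12): d=(10,0) top-left  bias=+0
    (7,0)@(15, 1): e=[120,0,-110] → ·  [on edge]
    (6,1)@(13, 3): e=[100,0,-90] → ·  [on edge]
    (5,2)@(11, 5): e=[80,0,-70] → ·  [on edge]
    (4,3)@(9, 7): e=[60,0,-50] → ·  [on edge]
    (3,4)@(7, 9): e=[40,0,-30] → ·  [on edge]
    (2,5)@(5, 11): e=[20,0,-10] → ·  [on edge]
    (1,6)@(3, 13): e=[0,0,10] → ·  [on edge]
  covered (0 px):
    · · · · · · · ·
    · · · · · · · ·
    · · · · · · · ·
    · · · · · · · ·
    · · · · · · · ·
    · · · · · · · ·
    · · · · · · · ·

Result: [[1,1],[2,1],[3,1],[2,2],[3,2],[4,2]]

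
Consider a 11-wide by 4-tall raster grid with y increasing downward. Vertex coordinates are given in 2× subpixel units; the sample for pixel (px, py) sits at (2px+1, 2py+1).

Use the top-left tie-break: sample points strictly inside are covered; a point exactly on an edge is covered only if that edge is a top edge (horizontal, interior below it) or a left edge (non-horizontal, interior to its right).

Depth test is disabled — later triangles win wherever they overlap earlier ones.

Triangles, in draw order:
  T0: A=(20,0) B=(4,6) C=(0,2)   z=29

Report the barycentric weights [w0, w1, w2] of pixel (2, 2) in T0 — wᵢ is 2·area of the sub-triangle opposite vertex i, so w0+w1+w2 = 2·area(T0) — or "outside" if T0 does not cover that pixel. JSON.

T0:
  2·area = 88
  edge (20, 0)→(4, 6): d=(-16,6) right/bottom  bias=-1
  edge (4, 6)→(0, 2): d=(-4,-4) top-left  bias=+0
  edge (0, 2)→(20, 0): d=(20,-2) top-left  bias=+0
    (5,0)@(11, 1): e=[38,48,2] → X
    (6,0)@(13, 1): e=[26,56,6] → X
    (7,0)@(15, 1): e=[14,64,10] → X
    (8,0)@(17, 1): e=[2,72,14] → X
    (9,0)@(19, 1): e=[-10,80,18] → .
    (0,1)@(1, 3): e=[66,0,22] → X  [on edge]
    (1,1)@(3, 3): e=[54,8,26] → X
    (2,1)@(5, 3): e=[42,16,30] → X
    (3,1)@(7, 3): e=[30,24,34] → X
    (4,1)@(9, 3): e=[18,32,38] → X
    (6,1)@(13, 3): e=[-6,48,46] → .
    (7,1)@(15, 3): e=[-18,56,50] → .
    (1,2)@(3, 5): e=[22,0,66] → X  [on edge]
    (2,3)@(5, 7): e=[-22,0,110] → .  [on edge]
  covered (12 px):
    . . . . . X X X X . .
    X X X X X X . . . . .
    . X X . . . . . . . .
    . . . . . . . . . . .

Result: [8,70,10]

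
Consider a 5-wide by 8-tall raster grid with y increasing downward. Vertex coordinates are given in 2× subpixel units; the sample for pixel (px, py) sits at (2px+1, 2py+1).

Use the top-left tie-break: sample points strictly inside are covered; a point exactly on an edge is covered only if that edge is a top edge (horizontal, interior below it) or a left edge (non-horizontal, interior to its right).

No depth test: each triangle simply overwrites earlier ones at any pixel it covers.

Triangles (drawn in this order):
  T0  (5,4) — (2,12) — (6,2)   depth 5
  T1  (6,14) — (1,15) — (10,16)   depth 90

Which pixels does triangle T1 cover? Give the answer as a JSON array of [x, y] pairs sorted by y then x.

T0:
  2·area = 2  (B↔C swapped to make it positive)
  edge (5, 4)→(6, 2): d=(1,-2) top-left  bias=+0
  edge (6, 2)→(2, 12): d=(-4,10) right/bottom  bias=-1
  edge (2, 12)→(5, 4): d=(3,-8) top-left  bias=+0
  covered (0 px):
    · · · · ·
    · · · · ·
    · · · · ·
    · · · · ·
    · · · · ·
    · · · · ·
    · · · · ·
    · · · · ·
T1:
  2·area = 14  (B↔C swapped to make it positive)
  edge (6, 14)→(10, 16): d=(4,2) right/bottom  bias=-1
  edge (10, 16)→(1, 15): d=(-9,-1) top-left  bias=+0
  edge (1, 15)→(6, 14): d=(5,-1) top-left  bias=+0
    (0,7)@(1, 15): e=[14,0,0] → #  [on edge]
    (1,7)@(3, 15): e=[10,2,2] → #
    (2,7)@(5, 15): e=[6,4,4] → #
    (3,7)@(7, 15): e=[2,6,6] → #
    (4,7)@(9, 15): e=[-2,8,8] → ·
  covered (4 px):
    · · · · ·
    · · · · ·
    · · · · ·
    · · · · ·
    · · · · ·
    · · · · ·
    · · · · ·
    # # # # ·

Answer: [[0,7],[1,7],[2,7],[3,7]]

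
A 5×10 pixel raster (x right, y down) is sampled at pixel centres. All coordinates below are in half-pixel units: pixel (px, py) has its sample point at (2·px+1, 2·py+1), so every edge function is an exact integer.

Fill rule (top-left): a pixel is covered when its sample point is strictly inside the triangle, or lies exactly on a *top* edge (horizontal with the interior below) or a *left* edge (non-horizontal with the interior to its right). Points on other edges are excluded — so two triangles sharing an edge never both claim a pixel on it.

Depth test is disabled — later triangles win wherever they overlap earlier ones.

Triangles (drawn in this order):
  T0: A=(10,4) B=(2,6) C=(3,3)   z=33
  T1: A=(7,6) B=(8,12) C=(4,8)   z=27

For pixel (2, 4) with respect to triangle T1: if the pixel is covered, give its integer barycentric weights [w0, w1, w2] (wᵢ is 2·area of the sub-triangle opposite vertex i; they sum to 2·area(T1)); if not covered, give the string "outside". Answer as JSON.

T0:
  2·area = 22
  edge (10, 4)→(2, 6): d=(-8,2) right/bottom  bias=-1
  edge (2, 6)→(3, 3): d=(1,-3) top-left  bias=+0
  edge (3, 3)→(10, 4): d=(7,1) right/bottom  bias=-1
    (1,1)@(3, 3): e=[22,0,0] → ·  [on edge]
    (1,2)@(3, 5): e=[6,2,14] → █
    (2,2)@(5, 5): e=[2,8,12] → █
    (3,2)@(7, 5): e=[-2,14,10] → ·
    (1,3)@(3, 7): e=[-10,4,28] → ·
    (2,3)@(5, 7): e=[-14,10,26] → ·
    (0,4)@(1, 9): e=[-22,0,44] → ·  [on edge]
  covered (2 px):
    · · · · ·
    · · · · ·
    · █ █ · ·
    · · · · ·
    · · · · ·
    · · · · ·
    · · · · ·
    · · · · ·
    · · · · ·
    · · · · ·
T1:
  2·area = 20
  edge (7, 6)→(8, 12): d=(1,6) right/bottom  bias=-1
  edge (8, 12)→(4, 8): d=(-4,-4) top-left  bias=+0
  edge (4, 8)→(7, 6): d=(3,-2) top-left  bias=+0
    (0,2)@(1, 5): e=[35,0,-15] → ·  [on edge]
    (1,3)@(3, 7): e=[25,0,-5] → ·  [on edge]
    (3,3)@(7, 7): e=[1,16,3] → █
    (4,3)@(9, 7): e=[-11,24,7] → ·
    (2,4)@(5, 9): e=[15,0,5] → █  [on edge]
    (4,4)@(9, 9): e=[-9,16,13] → ·
    (2,5)@(5, 11): e=[17,-8,11] → ·
    (3,5)@(7, 11): e=[5,0,15] → █  [on edge]
    (4,5)@(9, 11): e=[-7,8,19] → ·
    (3,6)@(7, 13): e=[7,-8,21] → ·
    (4,6)@(9, 13): e=[-5,0,25] → ·  [on edge]
  covered (4 px):
    · · · · ·
    · · · · ·
    · · · · ·
    · · · █ ·
    · · █ █ ·
    · · · █ ·
    · · · · ·
    · · · · ·
    · · · · ·
    · · · · ·

Result: [0,5,15]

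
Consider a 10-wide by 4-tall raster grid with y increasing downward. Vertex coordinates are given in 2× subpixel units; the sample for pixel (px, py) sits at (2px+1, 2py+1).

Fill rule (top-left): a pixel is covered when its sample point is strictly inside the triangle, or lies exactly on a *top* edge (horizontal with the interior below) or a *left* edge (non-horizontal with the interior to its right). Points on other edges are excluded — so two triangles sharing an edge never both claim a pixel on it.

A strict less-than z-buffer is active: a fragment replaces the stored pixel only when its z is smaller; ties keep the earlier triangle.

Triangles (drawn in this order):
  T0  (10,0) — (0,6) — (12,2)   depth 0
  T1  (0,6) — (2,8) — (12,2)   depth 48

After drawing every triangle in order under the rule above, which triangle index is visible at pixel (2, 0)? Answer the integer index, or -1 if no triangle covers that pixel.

T0:
  2·area = 32  (B↔C swapped to make it positive)
  edge (10, 0)→(12, 2): d=(2,2) right/bottom  bias=-1
  edge (12, 2)→(0, 6): d=(-12,4) right/bottom  bias=-1
  edge (0, 6)→(10, 0): d=(10,-6) top-left  bias=+0
    (4,0)@(9, 1): e=[4,24,4] → X
    (5,0)@(11, 1): e=[0,16,16] → .  [on edge]
    (7,0)@(15, 1): e=[-8,0,40] → .  [on edge]
    (2,1)@(5, 3): e=[16,16,0] → X  [on edge]
    (3,1)@(7, 3): e=[12,8,12] → X
    (4,1)@(9, 3): e=[8,0,24] → .  [on edge]
    (6,1)@(13, 3): e=[0,-16,48] → .  [on edge]
    (1,2)@(3, 5): e=[24,0,8] → .  [on edge]
    (2,2)@(5, 5): e=[20,-8,20] → .
    (3,2)@(7, 5): e=[16,-16,32] → .
    (7,2)@(15, 5): e=[0,-48,80] → .  [on edge]
    (8,3)@(17, 7): e=[0,-80,112] → .  [on edge]
  covered (3 px):
    . . . . X . . . . .
    . . X X . . . . . .
    . . . . . . . . . .
    . . . . . . . . . .
T1:
  2·area = 32  (B↔C swapped to make it positive)
  edge (0, 6)→(12, 2): d=(12,-4) top-left  bias=+0
  edge (12, 2)→(2, 8): d=(-10,6) right/bottom  bias=-1
  edge (2, 8)→(0, 6): d=(-2,-2) top-left  bias=+0
    (7,0)@(15, 1): e=[0,-8,40] → .  [on edge]
    (4,1)@(9, 3): e=[0,8,24] → X  [on edge]
    (5,1)@(11, 3): e=[8,-4,28] → .
    (1,2)@(3, 5): e=[0,24,8] → X  [on edge]
    (2,2)@(5, 5): e=[8,12,12] → X
    (3,2)@(7, 5): e=[16,0,16] → .  [on edge]
    (4,2)@(9, 5): e=[24,-12,20] → .
    (0,3)@(1, 7): e=[16,16,0] → X  [on edge]
    (2,3)@(5, 7): e=[32,-8,8] → .
  covered (5 px):
    . . . . . . . . . .
    . . . . X . . . . .
    . X X . . . . . . .
    X X . . . . . . . .

Z-buffer (winner per pixel, '.' = empty):
  . . . . 0 . . . . .
  . . 0 0 1 . . . . .
  . 1 1 . . . . . . .
  1 1 . . . . . . . .

Answer: -1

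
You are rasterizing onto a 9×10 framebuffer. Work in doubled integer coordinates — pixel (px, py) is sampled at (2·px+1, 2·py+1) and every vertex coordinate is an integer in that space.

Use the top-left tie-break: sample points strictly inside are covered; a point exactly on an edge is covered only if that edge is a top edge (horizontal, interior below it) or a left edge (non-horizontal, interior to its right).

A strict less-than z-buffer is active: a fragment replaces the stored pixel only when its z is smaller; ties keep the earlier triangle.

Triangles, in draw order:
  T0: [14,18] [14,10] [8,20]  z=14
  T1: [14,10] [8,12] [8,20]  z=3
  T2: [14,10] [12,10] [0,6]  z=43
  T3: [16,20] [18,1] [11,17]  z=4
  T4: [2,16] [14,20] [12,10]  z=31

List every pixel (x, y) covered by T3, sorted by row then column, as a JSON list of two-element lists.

T0:
  2·area = 48  (B↔C swapped to make it positive)
  edge (14, 18)→(8, 20): d=(-6,2) right/bottom  bias=-1
  edge (8, 20)→(14, 10): d=(6,-10) top-left  bias=+0
  edge (14, 10)→(14, 18): d=(0,8) right/bottom  bias=-1
    (8,2)@(17, 5): e=[72,0,-24] → .  [on edge]
    (6,6)@(13, 13): e=[32,8,8] → X
    (7,6)@(15, 13): e=[28,28,-8] → .
    (5,7)@(11, 15): e=[24,0,24] → X  [on edge]
    (7,7)@(15, 15): e=[16,40,-8] → .
    (5,8)@(11, 17): e=[12,12,24] → X
    (7,8)@(15, 17): e=[4,52,-8] → .
    (8,8)@(17, 17): e=[0,72,-24] → .  [on edge]
    (4,9)@(9, 19): e=[4,4,40] → X
    (5,9)@(11, 19): e=[0,24,24] → .  [on edge]
    (6,9)@(13, 19): e=[-4,44,8] → .
  covered (6 px):
    . . . . . . . . .
    . . . . . . . . .
    . . . . . . . . .
    . . . . . . . . .
    . . . . . . . . .
    . . . . . . . . .
    . . . . . . X . .
    . . . . . X X . .
    . . . . . X X . .
    . . . . X . . . .
T1:
  2·area = 48  (B↔C swapped to make it positive)
  edge (14, 10)→(8, 20): d=(-6,10) right/bottom  bias=-1
  edge (8, 20)→(8, 12): d=(0,-8) top-left  bias=+0
  edge (8, 12)→(14, 10): d=(6,-2) top-left  bias=+0
    (8,2)@(17, 5): e=[0,72,-24] → .  [on edge]
    (8,4)@(17, 9): e=[-24,72,0] → .  [on edge]
    (5,5)@(11, 11): e=[24,24,0] → X  [on edge]
    (6,5)@(13, 11): e=[4,40,4] → X
    (7,5)@(15, 11): e=[-16,56,8] → .
    (2,6)@(5, 13): e=[72,-24,0] → .  [on edge]
    (4,6)@(9, 13): e=[32,8,8] → X
    (6,6)@(13, 13): e=[-8,40,16] → .
    (4,7)@(9, 15): e=[20,8,20] → X
    (5,7)@(11, 15): e=[0,24,24] → .  [on edge]
    (4,8)@(9, 17): e=[8,8,32] → X
    (5,8)@(11, 17): e=[-12,24,36] → .
  covered (6 px):
    . . . . . . . . .
    . . . . . . . . .
    . . . . . . . . .
    . . . . . . . . .
    . . . . . . . . .
    . . . . . X X . .
    . . . . X X . . .
    . . . . X . . . .
    . . . . X . . . .
    . . . . . . . . .
T2:
  2·area = 8
  edge (14, 10)→(12, 10): d=(-2,0) right/bottom  bias=-1
  edge (12, 10)→(0, 6): d=(-12,-4) top-left  bias=+0
  edge (0, 6)→(14, 10): d=(14,4) right/bottom  bias=-1
    (1,3)@(3, 7): e=[6,0,2] → X  [on edge]
    (2,3)@(5, 7): e=[6,8,-6] → .
    (1,4)@(3, 9): e=[2,-24,30] → .
    (4,4)@(9, 9): e=[2,0,6] → X  [on edge]
    (5,4)@(11, 9): e=[2,8,-2] → .
    (4,5)@(9, 11): e=[-2,-24,34] → .
    (7,5)@(15, 11): e=[-2,0,10] → .  [on edge]
  covered (2 px):
    . . . . . . . . .
    . . . . . . . . .
    . . . . . . . . .
    . X . . . . . . .
    . . . . X . . . .
    . . . . . . . . .
    . . . . . . . . .
    . . . . . . . . .
    . . . . . . . . .
    . . . . . . . . .
T3:
  2·area = 101  (B↔C swapped to make it positive)
  edge (16, 20)→(11, 17): d=(-5,-3) top-left  bias=+0
  edge (11, 17)→(18, 1): d=(7,-16) top-left  bias=+0
  edge (18, 1)→(16, 20): d=(-2,19) right/bottom  bias=-1
    (8,2)@(17, 5): e=[78,12,11] → X
    (8,3)@(17, 7): e=[68,26,7] → X
    (7,4)@(15, 9): e=[52,8,41] → X
    (0,5)@(1, 11): e=[0,-202,303] → .  [on edge]
    (7,5)@(15, 11): e=[42,22,37] → X
    (8,5)@(17, 11): e=[48,54,-1] → .
    (6,6)@(13, 13): e=[26,4,71] → X
    (8,6)@(17, 13): e=[38,68,-5] → .
    (6,7)@(13, 15): e=[16,18,67] → X
    (8,7)@(17, 15): e=[28,82,-9] → .
    (5,8)@(11, 17): e=[0,0,101] → X  [on edge]
    (8,8)@(17, 17): e=[18,96,-13] → .
  covered (13 px):
    . . . . . . . . .
    . . . . . . . . .
    . . . . . . . . X
    . . . . . . . . X
    . . . . . . . X X
    . . . . . . . X .
    . . . . . . X X .
    . . . . . . X X .
    . . . . . X X X .
    . . . . . . . X .
T4:
  2·area = 112  (B↔C swapped to make it positive)
  edge (2, 16)→(12, 10): d=(10,-6) top-left  bias=+0
  edge (12, 10)→(14, 20): d=(2,10) right/bottom  bias=-1
  edge (14, 20)→(2, 16): d=(-12,-4) top-left  bias=+0
    (5,2)@(11, 5): e=[-56,0,168] → .  [on edge]
    (8,3)@(17, 7): e=[0,-56,168] → .  [on edge]
    (5,5)@(11, 11): e=[4,12,96] → X
    (6,5)@(13, 11): e=[16,-8,104] → .
    (3,6)@(7, 13): e=[0,56,56] → X  [on edge]
    (4,6)@(9, 13): e=[12,36,64] → X
    (6,6)@(13, 13): e=[36,-4,80] → .
    (2,7)@(5, 15): e=[8,80,24] → X
    (6,7)@(13, 15): e=[56,0,56] → .  [on edge]
    (2,8)@(5, 17): e=[28,84,0] → X  [on edge]
    (6,8)@(13, 17): e=[76,4,32] → X
    (7,8)@(15, 17): e=[88,-16,40] → .
    (5,9)@(11, 19): e=[84,28,0] → X  [on edge]
  covered (15 px):
    . . . . . . . . .
    . . . . . . . . .
    . . . . . . . . .
    . . . . . . . . .
    . . . . . . . . .
    . . . . . X . . .
    . . . X X X . . .
    . . X X X X . . .
    . . X X X X X . .
    . . . . . X X . .

Final: [[8,2],[8,3],[7,4],[8,4],[7,5],[6,6],[7,6],[6,7],[7,7],[5,8],[6,8],[7,8],[7,9]]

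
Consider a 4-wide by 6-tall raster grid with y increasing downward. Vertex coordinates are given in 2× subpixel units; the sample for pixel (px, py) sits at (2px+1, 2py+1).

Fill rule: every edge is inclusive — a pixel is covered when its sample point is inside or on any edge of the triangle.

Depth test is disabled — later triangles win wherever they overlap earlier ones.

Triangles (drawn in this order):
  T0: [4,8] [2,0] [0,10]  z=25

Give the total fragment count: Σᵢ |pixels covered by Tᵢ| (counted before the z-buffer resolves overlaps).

T0:
  2·area = 36  (B↔C swapped to make it positive)
  edge (4, 8)→(0, 10): d=(-4,2) inclusive
  edge (0, 10)→(2, 0): d=(2,-10) inclusive
  edge (2, 0)→(4, 8): d=(2,8) inclusive
    (0,2)@(1, 5): e=[18,0,18] → █  [on edge]
    (1,2)@(3, 5): e=[14,20,2] → █
    (2,2)@(5, 5): e=[10,40,-14] → ·
    (0,3)@(1, 7): e=[10,4,22] → █
    (2,3)@(5, 7): e=[2,44,-10] → ·
    (0,4)@(1, 9): e=[2,8,26] → █
    (1,4)@(3, 9): e=[-2,28,10] → ·
    (0,5)@(1, 11): e=[-6,12,30] → ·
  covered (5 px):
    · · · ·
    · · · ·
    █ █ · ·
    █ █ · ·
    █ · · ·
    · · · ·

Answer: 5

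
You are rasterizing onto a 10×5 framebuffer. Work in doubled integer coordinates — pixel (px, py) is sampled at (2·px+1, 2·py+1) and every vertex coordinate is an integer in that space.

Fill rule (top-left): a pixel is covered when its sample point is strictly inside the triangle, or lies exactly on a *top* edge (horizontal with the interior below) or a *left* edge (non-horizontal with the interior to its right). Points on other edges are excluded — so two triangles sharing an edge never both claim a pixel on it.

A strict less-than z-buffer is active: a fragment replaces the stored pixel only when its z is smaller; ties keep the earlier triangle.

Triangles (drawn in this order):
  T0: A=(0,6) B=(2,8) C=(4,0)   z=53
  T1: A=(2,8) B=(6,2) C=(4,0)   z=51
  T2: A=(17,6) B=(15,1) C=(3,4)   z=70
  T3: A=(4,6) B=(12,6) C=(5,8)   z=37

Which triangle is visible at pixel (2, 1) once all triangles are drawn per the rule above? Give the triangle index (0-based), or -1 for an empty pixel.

T0:
  2·area = 20  (B↔C swapped to make it positive)
  edge (0, 6)→(4, 0): d=(4,-6) top-left  bias=+0
  edge (4, 0)→(2, 8): d=(-2,8) right/bottom  bias=-1
  edge (2, 8)→(0, 6): d=(-2,-2) top-left  bias=+0
    (1,1)@(3, 3): e=[6,2,12] → █
    (2,1)@(5, 3): e=[18,-14,16] → ·
    (0,2)@(1, 5): e=[2,14,4] → █
    (1,2)@(3, 5): e=[14,-2,8] → ·
    (0,3)@(1, 7): e=[10,10,0] → █  [on edge]
    (1,3)@(3, 7): e=[22,-6,4] → ·
    (0,4)@(1, 9): e=[18,6,-4] → ·
    (1,4)@(3, 9): e=[30,-10,0] → ·  [on edge]
  covered (3 px):
    · · · · · · · · · ·
    · █ · · · · · · · ·
    █ · · · · · · · · ·
    █ · · · · · · · · ·
    · · · · · · · · · ·
T1:
  2·area = 20  (B↔C swapped to make it positive)
  edge (2, 8)→(4, 0): d=(2,-8) top-left  bias=+0
  edge (4, 0)→(6, 2): d=(2,2) right/bottom  bias=-1
  edge (6, 2)→(2, 8): d=(-4,6) right/bottom  bias=-1
    (2,0)@(5, 1): e=[10,0,10] → ·  [on edge]
    (2,1)@(5, 3): e=[14,4,2] → █
    (3,1)@(7, 3): e=[30,0,-10] → ·  [on edge]
    (1,2)@(3, 5): e=[2,12,6] → █
    (2,2)@(5, 5): e=[18,8,-6] → ·
    (4,2)@(9, 5): e=[50,0,-30] → ·  [on edge]
    (1,3)@(3, 7): e=[6,16,-2] → ·
    (5,3)@(11, 7): e=[70,0,-50] → ·  [on edge]
    (6,4)@(13, 9): e=[90,0,-70] → ·  [on edge]
  covered (2 px):
    · · · · · · · · · ·
    · · █ · · · · · · ·
    · █ · · · · · · · ·
    · · · · · · · · · ·
    · · · · · · · · · ·
T2:
  2·area = 66  (B↔C swapped to make it positive)
  edge (17, 6)→(3, 4): d=(-14,-2) top-left  bias=+0
  edge (3, 4)→(15, 1): d=(12,-3) top-left  bias=+0
  edge (15, 1)→(17, 6): d=(2,5) right/bottom  bias=-1
    (7,0)@(15, 1): e=[66,0,0] → ·  [on edge]
    (3,1)@(7, 3): e=[22,0,44] → █  [on edge]
    (4,1)@(9, 3): e=[26,6,34] → █
    (5,1)@(11, 3): e=[30,12,24] → █
    (6,1)@(13, 3): e=[34,18,14] → █
    (7,1)@(15, 3): e=[38,24,4] → █
    (8,1)@(17, 3): e=[42,30,-6] → ·
    (3,2)@(7, 5): e=[-6,24,48] → ·
    (4,2)@(9, 5): e=[-2,30,38] → ·
    (5,2)@(11, 5): e=[2,36,28] → █
    (8,2)@(17, 5): e=[14,54,-2] → ·
    (5,3)@(11, 7): e=[-26,60,32] → ·
  covered (8 px):
    · · · · · · · · · ·
    · · · █ █ █ █ █ · ·
    · · · · · █ █ █ · ·
    · · · · · · · · · ·
    · · · · · · · · · ·
T3:
  2·area = 16
  edge (4, 6)→(12, 6): d=(8,0) top-left  bias=+0
  edge (12, 6)→(5, 8): d=(-7,2) right/bottom  bias=-1
  edge (5, 8)→(4, 6): d=(-1,-2) top-left  bias=+0
    (2,3)@(5, 7): e=[8,7,1] → █
    (3,3)@(7, 7): e=[8,3,5] → █
    (4,3)@(9, 7): e=[8,-1,9] → ·
    (2,4)@(5, 9): e=[24,-7,-1] → ·
    (3,4)@(7, 9): e=[24,-11,3] → ·
  covered (2 px):
    · · · · · · · · · ·
    · · · · · · · · · ·
    · · · · · · · · · ·
    · · █ █ · · · · · ·
    · · · · · · · · · ·

Z-buffer (winner per pixel, '.' = empty):
  . . . . . . . . . .
  . 0 1 2 2 2 2 2 . .
  0 1 . . . 2 2 2 . .
  0 . 3 3 . . . . . .
  . . . . . . . . . .

Final: 1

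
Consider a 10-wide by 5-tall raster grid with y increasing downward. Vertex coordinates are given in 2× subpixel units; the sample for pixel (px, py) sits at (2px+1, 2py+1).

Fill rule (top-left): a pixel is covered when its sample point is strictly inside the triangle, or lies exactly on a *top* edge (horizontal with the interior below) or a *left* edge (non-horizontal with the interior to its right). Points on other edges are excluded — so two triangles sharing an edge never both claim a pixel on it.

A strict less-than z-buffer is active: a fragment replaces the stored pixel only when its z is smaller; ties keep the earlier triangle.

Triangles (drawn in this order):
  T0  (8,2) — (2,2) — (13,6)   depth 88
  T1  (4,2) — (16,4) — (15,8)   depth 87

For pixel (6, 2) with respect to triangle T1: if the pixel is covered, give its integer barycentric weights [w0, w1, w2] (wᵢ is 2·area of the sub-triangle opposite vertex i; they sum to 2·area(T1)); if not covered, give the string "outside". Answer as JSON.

T0:
  2·area = 24  (B↔C swapped to make it positive)
  edge (8, 2)→(13, 6): d=(5,4) right/bottom  bias=-1
  edge (13, 6)→(2, 2): d=(-11,-4) top-left  bias=+0
  edge (2, 2)→(8, 2): d=(6,0) top-left  bias=+0
    (2,1)@(5, 3): e=[17,1,6] → █
    (3,1)@(7, 3): e=[9,9,6] → █
    (4,1)@(9, 3): e=[1,17,6] → █
    (5,1)@(11, 3): e=[-7,25,6] → ·
    (2,2)@(5, 5): e=[27,-21,18] → ·
    (3,2)@(7, 5): e=[19,-13,18] → ·
    (4,2)@(9, 5): e=[11,-5,18] → ·
    (5,2)@(11, 5): e=[3,3,18] → █
    (6,2)@(13, 5): e=[-5,11,18] → ·
    (5,3)@(11, 7): e=[13,-19,30] → ·
  covered (4 px):
    · · · · · · · · · ·
    · · █ █ █ · · · · ·
    · · · · · █ · · · ·
    · · · · · · · · · ·
    · · · · · · · · · ·
T1:
  2·area = 50
  edge (4, 2)→(16, 4): d=(12,2) right/bottom  bias=-1
  edge (16, 4)→(15, 8): d=(-1,4) right/bottom  bias=-1
  edge (15, 8)→(4, 2): d=(-11,-6) top-left  bias=+0
    (3,1)@(7, 3): e=[6,37,7] → █
    (4,1)@(9, 3): e=[2,29,19] → █
    (5,1)@(11, 3): e=[-2,21,31] → ·
    (3,2)@(7, 5): e=[30,35,-15] → ·
    (4,2)@(9, 5): e=[26,27,-3] → ·
    (5,2)@(11, 5): e=[22,19,9] → █
    (6,2)@(13, 5): e=[18,11,21] → █
    (7,2)@(15, 5): e=[14,3,33] → █
    (8,2)@(17, 5): e=[10,-5,45] → ·
    (5,3)@(11, 7): e=[46,17,-13] → ·
    (6,3)@(13, 7): e=[42,9,-1] → ·
    (7,3)@(15, 7): e=[38,1,11] → █
  covered (6 px):
    · · · · · · · · · ·
    · · · █ █ · · · · ·
    · · · · · █ █ █ · ·
    · · · · · · · █ · ·
    · · · · · · · · · ·

Result: [11,21,18]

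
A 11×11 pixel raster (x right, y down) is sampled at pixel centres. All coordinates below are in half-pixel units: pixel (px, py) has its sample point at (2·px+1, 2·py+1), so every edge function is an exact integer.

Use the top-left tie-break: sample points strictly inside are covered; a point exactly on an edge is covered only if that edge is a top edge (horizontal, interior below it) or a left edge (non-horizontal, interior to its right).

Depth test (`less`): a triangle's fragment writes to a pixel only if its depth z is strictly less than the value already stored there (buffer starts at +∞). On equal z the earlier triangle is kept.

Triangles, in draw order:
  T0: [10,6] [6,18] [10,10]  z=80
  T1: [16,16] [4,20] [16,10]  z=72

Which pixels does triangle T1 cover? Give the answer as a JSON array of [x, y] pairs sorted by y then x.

T0:
  2·area = 16  (B↔C swapped to make it positive)
  edge (10, 6)→(10, 10): d=(0,4) right/bottom  bias=-1
  edge (10, 10)→(6, 18): d=(-4,8) right/bottom  bias=-1
  edge (6, 18)→(10, 6): d=(4,-12) top-left  bias=+0
    (5,1)@(11, 3): e=[-4,20,0] → ·  [on edge]
    (4,4)@(9, 9): e=[4,12,0] → #  [on edge]
    (5,4)@(11, 9): e=[-4,-4,24] → ·
    (4,5)@(9, 11): e=[4,4,8] → #
    (5,5)@(11, 11): e=[-4,-12,32] → ·
    (4,6)@(9, 13): e=[4,-4,16] → ·
    (3,7)@(7, 15): e=[12,4,0] → #  [on edge]
    (4,7)@(9, 15): e=[4,-12,24] → ·
    (3,8)@(7, 17): e=[12,-4,8] → ·
    (2,10)@(5, 21): e=[20,-4,0] → ·  [on edge]
  covered (3 px):
    · · · · · · · · · · ·
    · · · · · · · · · · ·
    · · · · · · · · · · ·
    · · · · · · · · · · ·
    · · · · # · · · · · ·
    · · · · # · · · · · ·
    · · · · · · · · · · ·
    · · · # · · · · · · ·
    · · · · · · · · · · ·
    · · · · · · · · · · ·
    · · · · · · · · · · ·
T1:
  2·area = 72
  edge (16, 16)→(4, 20): d=(-12,4) right/bottom  bias=-1
  edge (4, 20)→(16, 10): d=(12,-10) top-left  bias=+0
  edge (16, 10)→(16, 16): d=(0,6) right/bottom  bias=-1
    (7,5)@(15, 11): e=[64,2,6] → #
    (8,5)@(17, 11): e=[56,22,-6] → ·
    (6,6)@(13, 13): e=[48,6,18] → #
    (8,6)@(17, 13): e=[32,46,-6] → ·
    (5,7)@(11, 15): e=[32,10,30] → #
    (8,7)@(17, 15): e=[8,70,-6] → ·
    (9,7)@(19, 15): e=[0,90,-18] → ·  [on edge]
    (4,8)@(9, 17): e=[16,14,42] → #
    (6,8)@(13, 17): e=[0,54,18] → ·  [on edge]
    (7,8)@(15, 17): e=[-8,74,6] → ·
    (3,9)@(7, 19): e=[0,18,54] → ·  [on edge]
    (4,9)@(9, 19): e=[-8,38,42] → ·
    (0,10)@(1, 21): e=[0,-18,90] → ·  [on edge]
  covered (8 px):
    · · · · · · · · · · ·
    · · · · · · · · · · ·
    · · · · · · · · · · ·
    · · · · · · · · · · ·
    · · · · · · · · · · ·
    · · · · · · · # · · ·
    · · · · · · # # · · ·
    · · · · · # # # · · ·
    · · · · # # · · · · ·
    · · · · · · · · · · ·
    · · · · · · · · · · ·

Answer: [[7,5],[6,6],[7,6],[5,7],[6,7],[7,7],[4,8],[5,8]]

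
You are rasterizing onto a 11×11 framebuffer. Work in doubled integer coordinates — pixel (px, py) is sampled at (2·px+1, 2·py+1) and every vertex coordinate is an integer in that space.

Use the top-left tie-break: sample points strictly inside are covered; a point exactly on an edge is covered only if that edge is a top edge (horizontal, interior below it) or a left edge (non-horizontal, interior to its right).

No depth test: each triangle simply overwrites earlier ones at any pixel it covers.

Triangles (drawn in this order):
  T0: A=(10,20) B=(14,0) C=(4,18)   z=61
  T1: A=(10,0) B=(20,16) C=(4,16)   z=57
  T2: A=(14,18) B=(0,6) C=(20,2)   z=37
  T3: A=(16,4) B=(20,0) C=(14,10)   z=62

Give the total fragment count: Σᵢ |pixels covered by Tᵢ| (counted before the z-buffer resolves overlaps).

T0:
  2·area = 128  (B↔C swapped to make it positive)
  edge (10, 20)→(4, 18): d=(-6,-2) top-left  bias=+0
  edge (4, 18)→(14, 0): d=(10,-18) top-left  bias=+0
  edge (14, 0)→(10, 20): d=(-4,20) right/bottom  bias=-1
    (6,1)@(13, 3): e=[108,12,8] → #
    (7,1)@(15, 3): e=[112,48,-32] → ·
    (6,2)@(13, 5): e=[96,32,0] → ·  [on edge]
    (5,3)@(11, 7): e=[80,16,32] → #
    (6,3)@(13, 7): e=[84,52,-8] → ·
    (4,4)@(9, 9): e=[64,0,64] → #  [on edge]
    (6,4)@(13, 9): e=[72,72,-16] → ·
    (4,5)@(9, 11): e=[52,20,56] → #
    (6,5)@(13, 11): e=[60,92,-24] → ·
    (3,6)@(7, 13): e=[36,4,88] → #
    (6,6)@(13, 13): e=[48,112,-32] → ·
    (3,7)@(7, 15): e=[24,24,80] → #
    (5,7)@(11, 15): e=[32,96,0] → ·  [on edge]
    (0,8)@(1, 17): e=[0,-64,192] → ·  [on edge]
    (3,9)@(7, 19): e=[0,64,64] → #  [on edge]
    (6,10)@(13, 21): e=[0,192,-64] → ·  [on edge]
  covered (16 px):
    · · · · · · · · · · ·
    · · · · · · # · · · ·
    · · · · · · · · · · ·
    · · · · · # · · · · ·
    · · · · # # · · · · ·
    · · · · # # · · · · ·
    · · · # # # · · · · ·
    · · · # # · · · · · ·
    · · # # # · · · · · ·
    · · · # # · · · · · ·
    · · · · · · · · · · ·
T1:
  2·area = 256
  edge (10, 0)→(20, 16): d=(10,16) right/bottom  bias=-1
  edge (20, 16)→(4, 16): d=(-16,0) right/bottom  bias=-1
  edge (4, 16)→(10, 0): d=(6,-16) top-left  bias=+0
    (4,1)@(9, 3): e=[46,208,2] → #
    (5,1)@(11, 3): e=[14,208,34] → #
    (6,1)@(13, 3): e=[-18,208,66] → ·
    (4,2)@(9, 5): e=[66,176,14] → #
    (6,2)@(13, 5): e=[2,176,78] → #
    (7,2)@(15, 5): e=[-30,176,110] → ·
    (4,3)@(9, 7): e=[86,144,26] → #
    (7,3)@(15, 7): e=[-10,144,122] → ·
    (3,4)@(7, 9): e=[138,112,6] → #
    (7,4)@(15, 9): e=[10,112,134] → #
    (8,4)@(17, 9): e=[-22,112,166] → ·
    (3,5)@(7, 11): e=[158,80,18] → #
  covered (32 px):
    · · · · · · · · · · ·
    · · · · # # · · · · ·
    · · · · # # # · · · ·
    · · · · # # # · · · ·
    · · · # # # # # · · ·
    · · · # # # # # · · ·
    · · · # # # # # # · ·
    · · # # # # # # # # ·
    · · · · · · · · · · ·
    · · · · · · · · · · ·
    · · · · · · · · · · ·
T2:
  2·area = 296
  edge (14, 18)→(0, 6): d=(-14,-12) top-left  bias=+0
  edge (0, 6)→(20, 2): d=(20,-4) top-left  bias=+0
  edge (20, 2)→(14, 18): d=(-6,16) right/bottom  bias=-1
    (7,1)@(15, 3): e=[222,0,74] → #  [on edge]
    (8,1)@(17, 3): e=[246,8,42] → #
    (9,1)@(19, 3): e=[270,16,10] → #
    (10,1)@(21, 3): e=[294,24,-22] → ·
    (2,2)@(5, 5): e=[74,0,222] → #  [on edge]
    (3,2)@(7, 5): e=[98,8,190] → #
    (4,2)@(9, 5): e=[122,16,158] → #
    (5,2)@(11, 5): e=[146,24,126] → #
    (6,2)@(13, 5): e=[170,32,94] → #
    (9,2)@(19, 5): e=[242,56,-2] → ·
    (1,3)@(3, 7): e=[22,32,242] → #
    (9,3)@(19, 7): e=[214,96,-14] → ·
  covered (38 px):
    · · · · · · · · · · ·
    · · · · · · · # # # ·
    · · # # # # # # # · ·
    · # # # # # # # # · ·
    · · # # # # # # # · ·
    · · · # # # # # · · ·
    · · · · # # # # · · ·
    · · · · · # # # · · ·
    · · · · · · # · · · ·
    · · · · · · · · · · ·
    · · · · · · · · · · ·
T3:
  2·area = 16
  edge (16, 4)→(20, 0): d=(4,-4) top-left  bias=+0
  edge (20, 0)→(14, 10): d=(-6,10) right/bottom  bias=-1
  edge (14, 10)→(16, 4): d=(2,-6) top-left  bias=+0
    (8,0)@(17, 1): e=[-8,24,0] → ·  [on edge]
    (9,0)@(19, 1): e=[0,4,12] → #  [on edge]
    (10,0)@(21, 1): e=[8,-16,24] → ·
    (8,1)@(17, 3): e=[0,12,4] → #  [on edge]
    (9,1)@(19, 3): e=[8,-8,16] → ·
    (7,2)@(15, 5): e=[0,20,-4] → ·  [on edge]
    (8,2)@(17, 5): e=[8,0,8] → ·  [on edge]
    (6,3)@(13, 7): e=[0,28,-12] → ·  [on edge]
    (7,3)@(15, 7): e=[8,8,0] → #  [on edge]
    (8,3)@(17, 7): e=[16,-12,12] → ·
    (5,4)@(11, 9): e=[0,36,-20] → ·  [on edge]
    (7,4)@(15, 9): e=[16,-4,4] → ·
    (4,5)@(9, 11): e=[0,44,-28] → ·  [on edge]
    (3,6)@(7, 13): e=[0,52,-36] → ·  [on edge]
    (6,6)@(13, 13): e=[24,-8,0] → ·  [on edge]
    (2,7)@(5, 15): e=[0,60,-44] → ·  [on edge]
    (5,7)@(11, 15): e=[24,0,-8] → ·  [on edge]
    (1,8)@(3, 17): e=[0,68,-52] → ·  [on edge]
    (0,9)@(1, 19): e=[0,76,-60] → ·  [on edge]
    (5,9)@(11, 19): e=[40,-24,0] → ·  [on edge]
  covered (3 px):
    · · · · · · · · · # ·
    · · · · · · · · # · ·
    · · · · · · · · · · ·
    · · · · · · · # · · ·
    · · · · · · · · · · ·
    · · · · · · · · · · ·
    · · · · · · · · · · ·
    · · · · · · · · · · ·
    · · · · · · · · · · ·
    · · · · · · · · · · ·
    · · · · · · · · · · ·

Answer: 89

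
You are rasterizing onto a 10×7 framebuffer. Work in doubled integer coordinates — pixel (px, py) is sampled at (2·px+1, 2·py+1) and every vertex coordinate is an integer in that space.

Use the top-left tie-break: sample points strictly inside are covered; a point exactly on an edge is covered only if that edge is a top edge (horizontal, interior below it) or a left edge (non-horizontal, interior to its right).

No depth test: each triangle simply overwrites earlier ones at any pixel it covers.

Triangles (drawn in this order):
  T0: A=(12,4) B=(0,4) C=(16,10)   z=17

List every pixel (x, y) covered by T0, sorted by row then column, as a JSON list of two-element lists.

T0:
  2·area = 72  (B↔C swapped to make it positive)
  edge (12, 4)→(16, 10): d=(4,6) right/bottom  bias=-1
  edge (16, 10)→(0, 4): d=(-16,-6) top-left  bias=+0
  edge (0, 4)→(12, 4): d=(12,0) top-left  bias=+0
    (1,2)@(3, 5): e=[58,2,12] → █
    (2,2)@(5, 5): e=[46,14,12] → █
    (3,2)@(7, 5): e=[34,26,12] → █
    (4,2)@(9, 5): e=[22,38,12] → █
    (5,2)@(11, 5): e=[10,50,12] → █
    (6,2)@(13, 5): e=[-2,62,12] → ·
    (1,3)@(3, 7): e=[66,-30,36] → ·
    (2,3)@(5, 7): e=[54,-18,36] → ·
    (3,3)@(7, 7): e=[42,-6,36] → ·
    (4,3)@(9, 7): e=[30,6,36] → █
    (6,3)@(13, 7): e=[6,30,36] → █
    (7,3)@(15, 7): e=[-6,42,36] → ·
  covered (9 px):
    · · · · · · · · · ·
    · · · · · · · · · ·
    · █ █ █ █ █ · · · ·
    · · · · █ █ █ · · ·
    · · · · · · · █ · ·
    · · · · · · · · · ·
    · · · · · · · · · ·

Answer: [[1,2],[2,2],[3,2],[4,2],[5,2],[4,3],[5,3],[6,3],[7,4]]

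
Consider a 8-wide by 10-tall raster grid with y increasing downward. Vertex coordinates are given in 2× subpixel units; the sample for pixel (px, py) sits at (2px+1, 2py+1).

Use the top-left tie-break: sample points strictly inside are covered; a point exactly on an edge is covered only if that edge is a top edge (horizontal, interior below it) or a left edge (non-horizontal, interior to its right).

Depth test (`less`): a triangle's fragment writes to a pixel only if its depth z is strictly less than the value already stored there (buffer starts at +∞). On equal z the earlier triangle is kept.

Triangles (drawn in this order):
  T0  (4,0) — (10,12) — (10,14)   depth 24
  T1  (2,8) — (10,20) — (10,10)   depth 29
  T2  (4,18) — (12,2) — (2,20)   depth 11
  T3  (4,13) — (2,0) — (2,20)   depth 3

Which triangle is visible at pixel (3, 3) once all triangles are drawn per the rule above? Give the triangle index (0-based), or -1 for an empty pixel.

T0:
  2·area = 12
  edge (4, 0)→(10, 12): d=(6,12) right/bottom  bias=-1
  edge (10, 12)→(10, 14): d=(0,2) right/bottom  bias=-1
  edge (10, 14)→(4, 0): d=(-6,-14) top-left  bias=+0
    (3,3)@(7, 7): e=[6,6,0] → #  [on edge]
    (4,3)@(9, 7): e=[-18,2,28] → ·
    (3,4)@(7, 9): e=[18,6,-12] → ·
    (4,5)@(9, 11): e=[6,2,4] → #
    (5,5)@(11, 11): e=[-18,-2,32] → ·
    (4,6)@(9, 13): e=[18,2,-8] → ·
  covered (2 px):
    · · · · · · · ·
    · · · · · · · ·
    · · · · · · · ·
    · · · # · · · ·
    · · · · · · · ·
    · · · · # · · ·
    · · · · · · · ·
    · · · · · · · ·
    · · · · · · · ·
    · · · · · · · ·
T1:
  2·area = 80  (B↔C swapped to make it positive)
  edge (2, 8)→(10, 10): d=(8,2) right/bottom  bias=-1
  edge (10, 10)→(10, 20): d=(0,10) right/bottom  bias=-1
  edge (10, 20)→(2, 8): d=(-8,-12) top-left  bias=+0
    (1,4)@(3, 9): e=[6,70,4] → #
    (2,4)@(5, 9): e=[2,50,28] → #
    (3,4)@(7, 9): e=[-2,30,52] → ·
    (1,5)@(3, 11): e=[22,70,-12] → ·
    (2,5)@(5, 11): e=[18,50,12] → #
    (3,5)@(7, 11): e=[14,30,36] → #
    (4,5)@(9, 11): e=[10,10,60] → #
    (5,5)@(11, 11): e=[6,-10,84] → ·
    (2,6)@(5, 13): e=[34,50,-4] → ·
    (3,6)@(7, 13): e=[30,30,20] → #
    (5,6)@(11, 13): e=[22,-10,68] → ·
    (3,7)@(7, 15): e=[46,30,4] → #
  covered (10 px):
    · · · · · · · ·
    · · · · · · · ·
    · · · · · · · ·
    · · · · · · · ·
    · # # · · · · ·
    · · # # # · · ·
    · · · # # · · ·
    · · · # # · · ·
    · · · · # · · ·
    · · · · · · · ·
T2:
  2·area = 16  (B↔C swapped to make it positive)
  edge (4, 18)→(2, 20): d=(-2,2) right/bottom  bias=-1
  edge (2, 20)→(12, 2): d=(10,-18) top-left  bias=+0
  edge (12, 2)→(4, 18): d=(-8,16) right/bottom  bias=-1
    (7,3)@(15, 7): e=[0,104,-88] → ·  [on edge]
    (6,4)@(13, 9): e=[0,88,-72] → ·  [on edge]
    (3,5)@(7, 11): e=[8,0,8] → #  [on edge]
    (4,5)@(9, 11): e=[4,36,-24] → ·
    (5,5)@(11, 11): e=[0,72,-56] → ·  [on edge]
    (3,6)@(7, 13): e=[4,20,-8] → ·
    (4,6)@(9, 13): e=[0,56,-40] → ·  [on edge]
    (2,7)@(5, 15): e=[4,4,8] → #
    (3,7)@(7, 15): e=[0,40,-24] → ·  [on edge]
    (2,8)@(5, 17): e=[0,24,-8] → ·  [on edge]
    (1,9)@(3, 19): e=[0,8,8] → ·  [on edge]
  covered (2 px):
    · · · · · · · ·
    · · · · · · · ·
    · · · · · · · ·
    · · · · · · · ·
    · · · · · · · ·
    · · · # · · · ·
    · · · · · · · ·
    · · # · · · · ·
    · · · · · · · ·
    · · · · · · · ·
T3:
  2·area = 40  (B↔C swapped to make it positive)
  edge (4, 13)→(2, 20): d=(-2,7) right/bottom  bias=-1
  edge (2, 20)→(2, 0): d=(0,-20) top-left  bias=+0
  edge (2, 0)→(4, 13): d=(2,13) right/bottom  bias=-1
    (1,3)@(3, 7): e=[19,20,1] → #
    (2,3)@(5, 7): e=[5,60,-25] → ·
    (1,4)@(3, 9): e=[15,20,5] → #
    (2,4)@(5, 9): e=[1,60,-21] → ·
    (1,5)@(3, 11): e=[11,20,9] → #
    (2,5)@(5, 11): e=[-3,60,-17] → ·
    (1,6)@(3, 13): e=[7,20,13] → #
    (2,6)@(5, 13): e=[-7,60,-13] → ·
    (1,7)@(3, 15): e=[3,20,17] → #
    (2,7)@(5, 15): e=[-11,60,-9] → ·
    (1,8)@(3, 17): e=[-1,20,21] → ·
  covered (5 px):
    · · · · · · · ·
    · · · · · · · ·
    · · · · · · · ·
    · # · · · · · ·
    · # · · · · · ·
    · # · · · · · ·
    · # · · · · · ·
    · # · · · · · ·
    · · · · · · · ·
    · · · · · · · ·

Z-buffer (winner per pixel, '.' = empty):
  . . . . . . . .
  . . . . . . . .
  . . . . . . . .
  . 3 . 0 . . . .
  . 3 1 . . . . .
  . 3 1 2 0 . . .
  . 3 . 1 1 . . .
  . 3 2 1 1 . . .
  . . . . 1 . . .
  . . . . . . . .

Final: 0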